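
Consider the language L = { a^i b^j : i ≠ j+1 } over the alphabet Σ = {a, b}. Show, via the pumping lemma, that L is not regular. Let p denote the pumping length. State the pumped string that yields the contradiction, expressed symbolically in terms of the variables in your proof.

a^{p+p!} b^{p+p!-1}

Assume L is regular; let p be its pumping constant.
Choose w = a^p b^{p+p!-1}. Since p ≠ (p+p!-1)+1 = p+p!, w ∈ L; and |w| ≥ p.
By the pumping lemma, w = xyz with |xy| ≤ p and |y| > 0.
Because |xy| ≤ p and w begins with p copies of a, we have y = a^k with 1 ≤ k ≤ p.
Since 1 ≤ k ≤ p, k divides p!; set t = 1 + p!/k. Then xy^t z has p + (p!/k)·k = p + p! copies of a. Now the a-count is p+p! and (b-count)+1 = (p+p!-1)+1 = p+p!, so i ≠ j+1 fails. So xy^t z = a^{p+p!} b^{p+p!-1} ∉ L.
This contradicts the pumping lemma, so L is not regular.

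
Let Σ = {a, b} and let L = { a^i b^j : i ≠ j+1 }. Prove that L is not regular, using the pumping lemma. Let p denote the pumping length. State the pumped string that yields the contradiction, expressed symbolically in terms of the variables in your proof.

a^{p+p!} b^{p+p!-1}

Assume L is regular. Let p be the pumping length given by the pumping lemma.
Choose w = a^p b^{p+p!-1}. Since p ≠ (p+p!-1)+1 = p+p!, w ∈ L; and |w| ≥ p.
By the pumping lemma, w = xyz with |xy| ≤ p and |y| ≥ 1.
Since the first p symbols of w are all a's and |xy| ≤ p, y lies entirely in the leading a-block: y = a^k for some k with 1 ≤ k ≤ p.
Since 1 ≤ k ≤ p, k divides p!; set t = 1 + p!/k. Then xy^t z has p + (p!/k)·k = p + p! copies of a. Now the a-count is p+p! and (b-count)+1 = (p+p!-1)+1 = p+p!, so i ≠ j+1 fails. So xy^t z = a^{p+p!} b^{p+p!-1} ∉ L.
This contradicts the pumping lemma, so L is not regular.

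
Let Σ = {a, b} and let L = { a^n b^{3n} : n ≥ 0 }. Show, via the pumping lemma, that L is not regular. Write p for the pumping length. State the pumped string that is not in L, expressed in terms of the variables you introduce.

a^{p+k} b^{3p}

Toward a contradiction, assume L is regular with pumping length p.
Take w = a^p b^{3p}. Then w ∈ L and |w| = 4p ≥ p.
Write w = xyz as guaranteed by the lemma, with |xy| ≤ p and |y| ≥ 1.
Because |xy| ≤ p and w begins with p copies of a, we have y = a^k with 1 ≤ k ≤ p.
Pump with i = 2: xy^2z = a^{p+k} b^{3p}. For this to lie in L we would need 3p = 3(p+k), which forces k = 0. But k ≥ 1, so xy^2z ∉ L.
Contradiction. Therefore L is not regular.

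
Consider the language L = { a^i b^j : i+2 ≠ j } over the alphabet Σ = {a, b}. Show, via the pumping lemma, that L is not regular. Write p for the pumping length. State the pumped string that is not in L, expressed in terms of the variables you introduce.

Toward a contradiction, assume L is regular with pumping length p.
Choose w = a^p b^{p+p!+2}. Since p ≠ (p+p!+2)-2 = p+p!, w ∈ L; and |w| ≥ p.
The pumping lemma gives a decomposition w = xyz where |xy| ≤ p and y is nonempty.
The first p characters of w are a's, so xy (and hence y) consists only of a's. Write y = a^k, 1 ≤ k ≤ p.
Since 1 ≤ k ≤ p, k divides p!; set t = 1 + p!/k. Then xy^t z has p + (p!/k)·k = p + p! copies of a. Now the a-count is p+p! and (b-count)-2 = (p+p!+2)-2 = p+p!, so i+2 ≠ j fails. So xy^t z = a^{p+p!} b^{p+p!+2} ∉ L.
This contradicts the pumping lemma, so L is not regular.

a^{p+p!} b^{p+p!+2}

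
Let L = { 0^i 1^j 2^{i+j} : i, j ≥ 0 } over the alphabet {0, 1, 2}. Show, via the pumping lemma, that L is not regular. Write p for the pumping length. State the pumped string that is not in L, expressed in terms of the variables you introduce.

0^{p+k} 1^p 2^{2p}

Suppose for contradiction that L is regular, and let p be the pumping length.
Take w = 0^p 1^p 2^{2p} ∈ L (with i=j=p, i+j=2p), |w| = 4p ≥ p.
By the pumping lemma, w = xyz with |xy| ≤ p and |y| > 0.
Because |xy| ≤ p and w begins with p copies of 0, we have y = 0^k with 1 ≤ k ≤ p.
Consider xy^2z = 0^{p+k} 1^p 2^{2p}. Now the 0- and 1-counts sum to 2p+k, but the 2-count is 2p ≠ 2p+k. So xy^2z ∉ L.
This is a contradiction; hence L is not regular.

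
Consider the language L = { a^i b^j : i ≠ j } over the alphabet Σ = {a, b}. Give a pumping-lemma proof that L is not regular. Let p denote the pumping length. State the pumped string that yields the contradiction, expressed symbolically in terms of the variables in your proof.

Assume L is regular. Let p be the pumping length given by the pumping lemma.
Choose w = a^p b^{p+p!}. Since p ≠ p+p!, w ∈ L; and |w| ≥ p.
The pumping lemma gives a decomposition w = xyz where |xy| ≤ p and |y| ≥ 1.
Because |xy| ≤ p and w begins with p copies of a, we have y = a^k with 1 ≤ k ≤ p.
Since 1 ≤ k ≤ p, k divides p!; set t = 1 + p!/k. Then xy^t z has p + (p!/k)·k = p + p! copies of a. Now the a-count equals the b-count, so i ≠ j fails. So xy^t z = a^{p+p!} b^{p+p!} ∉ L.
This contradicts the pumping lemma, so L is not regular.

a^{p+p!} b^{p+p!}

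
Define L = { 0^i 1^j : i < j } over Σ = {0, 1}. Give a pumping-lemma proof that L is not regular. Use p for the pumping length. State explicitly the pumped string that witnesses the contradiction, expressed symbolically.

Assume L is regular. Let p be the pumping length given by the pumping lemma.
Choose w = 0^p 1^{p+1} ∈ L, with |w| = 2p+1 ≥ p.
Write w = xyz as guaranteed by the lemma, with |xy| ≤ p and |y| > 0.
Because |xy| ≤ p and w begins with p copies of 0, we have y = 0^k with 1 ≤ k ≤ p.
Consider xy^2z = 0^{p+k} 1^{p+1}. Since k ≥ 1, the 0-count p+k is at least p+1, so i < j fails; thus xy^2z ∉ L.
This is a contradiction; hence L is not regular.

0^{p+k} 1^{p+1}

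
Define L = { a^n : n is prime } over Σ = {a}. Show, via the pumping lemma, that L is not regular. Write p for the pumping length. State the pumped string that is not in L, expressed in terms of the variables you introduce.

a^{q(1+k)}

Toward a contradiction, assume L is regular with pumping length p.
Let q be a prime with q ≥ p+2 (infinitely many primes exist), and take w = a^q ∈ L with |w| = q ≥ p.
Write w = xyz as guaranteed by the lemma, with |xy| ≤ p and |y| > 0.
Then y = a^k for some k with 1 ≤ k ≤ p.
Since 1 ≤ k ≤ p, |xz| = q-k. Pump with i = q+1: |xy^{q+1}z| = (q-k)+(q+1)k = q+qk = q(1+k), which is composite (both factors ≥ 2). So xy^{q+1}z = a^{q(1+k)} ∉ L.
Contradiction. Therefore L is not regular.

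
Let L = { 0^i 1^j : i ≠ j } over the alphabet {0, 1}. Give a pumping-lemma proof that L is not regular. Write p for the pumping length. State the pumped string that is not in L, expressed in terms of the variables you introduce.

Assume L is regular; let p be its pumping constant.
Choose w = 0^p 1^{p+p!}. Since p ≠ p+p!, w ∈ L; and |w| ≥ p.
Write w = xyz as guaranteed by the lemma, with |xy| ≤ p and |y| ≥ 1.
Since the first p symbols of w are all 0's and |xy| ≤ p, y lies entirely in the leading 0-block: y = 0^k for some k with 1 ≤ k ≤ p.
Since 1 ≤ k ≤ p, k divides p!; set t = 1 + p!/k. Then xy^t z has p + (p!/k)·k = p + p! copies of 0. Now the 0-count equals the 1-count, so i ≠ j fails. So xy^t z = 0^{p+p!} 1^{p+p!} ∉ L.
This is a contradiction; hence L is not regular.

0^{p+p!} 1^{p+p!}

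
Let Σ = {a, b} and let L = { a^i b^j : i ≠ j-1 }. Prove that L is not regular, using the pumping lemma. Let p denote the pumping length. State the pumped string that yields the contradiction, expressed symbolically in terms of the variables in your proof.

a^{p+p!} b^{p+p!+1}

Suppose for contradiction that L is regular, and let p be the pumping length.
Choose w = a^p b^{p+p!+1}. Since p ≠ (p+p!+1)-1 = p+p!, w ∈ L; and |w| ≥ p.
The pumping lemma gives a decomposition w = xyz where |xy| ≤ p and |y| ≥ 1.
Because |xy| ≤ p and w begins with p copies of a, we have y = a^k with 1 ≤ k ≤ p.
Since 1 ≤ k ≤ p, k divides p!; set t = 1 + p!/k. Then xy^t z has p + (p!/k)·k = p + p! copies of a. Now the a-count is p+p! and (b-count)-1 = (p+p!+1)-1 = p+p!, so i ≠ j-1 fails. So xy^t z = a^{p+p!} b^{p+p!+1} ∉ L.
Contradiction. Therefore L is not regular.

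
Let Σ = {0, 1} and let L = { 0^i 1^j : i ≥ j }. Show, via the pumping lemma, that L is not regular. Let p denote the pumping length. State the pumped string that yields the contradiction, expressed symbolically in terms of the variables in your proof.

Toward a contradiction, assume L is regular with pumping length p.
Choose w = 0^p 1^p ∈ L, with |w| = 2p ≥ p.
By the pumping lemma, w = xyz with |xy| ≤ p and |y| ≥ 1.
The first p characters of w are 0's, so xy (and hence y) consists only of 0's. Write y = 0^k, 1 ≤ k ≤ p.
Consider xy^0z = xz = 0^{p-k} 1^p. Since k ≥ 1, the 0-count p-k is less than p, so i ≥ j fails; thus xz ∉ L.
This contradicts the pumping lemma, so L is not regular.

0^{p-k} 1^p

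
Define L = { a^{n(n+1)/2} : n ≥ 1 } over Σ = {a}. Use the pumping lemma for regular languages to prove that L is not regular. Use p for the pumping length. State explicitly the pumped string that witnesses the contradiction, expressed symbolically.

a^{p(p+1)/2+k}

Toward a contradiction, assume L is regular with pumping length p.
Take w = a^{p(p+1)/2} ∈ L with |w| = p(p+1)/2 ≥ p.
The pumping lemma gives a decomposition w = xyz where |xy| ≤ p and |y| > 0.
Then y = a^k for some k with 1 ≤ k ≤ p.
Pump with i = 2: xy^2z = a^{p(p+1)/2+k}. Since 1 ≤ k ≤ p, p(p+1)/2 < p(p+1)/2+k ≤ p(p+1)/2+p < (p+1)(p+2)/2, so p(p+1)/2+k is strictly between consecutive triangular numbers. So xy^2z ∉ L.
Contradiction. Therefore L is not regular.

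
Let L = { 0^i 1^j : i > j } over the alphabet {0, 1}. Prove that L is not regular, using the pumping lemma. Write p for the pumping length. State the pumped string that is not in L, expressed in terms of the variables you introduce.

0^{p+1-k} 1^p

Toward a contradiction, assume L is regular with pumping length p.
Choose w = 0^{p+1} 1^p ∈ L, with |w| = 2p+1 ≥ p.
By the pumping lemma, w = xyz with |xy| ≤ p and |y| ≥ 1.
Since the first p symbols of w are all 0's and |xy| ≤ p, y lies entirely in the leading 0-block: y = 0^k for some k with 1 ≤ k ≤ p.
Consider xy^0z = xz = 0^{p+1-k} 1^p. Since k ≥ 1, the 0-count p+1-k is at most p, so i > j fails; thus xz ∉ L.
Contradiction. Therefore L is not regular.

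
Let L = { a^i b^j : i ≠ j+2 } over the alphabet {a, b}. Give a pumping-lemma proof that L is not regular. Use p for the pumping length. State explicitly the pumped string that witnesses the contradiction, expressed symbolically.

a^{p+p!} b^{p+p!-2}

Toward a contradiction, assume L is regular with pumping length p.
Choose w = a^p b^{p+p!-2}. Since p ≠ (p+p!-2)+2 = p+p!, w ∈ L; and |w| ≥ p.
By the pumping lemma, w = xyz with |xy| ≤ p and |y| ≥ 1.
Because |xy| ≤ p and w begins with p copies of a, we have y = a^k with 1 ≤ k ≤ p.
Since 1 ≤ k ≤ p, k divides p!; set t = 1 + p!/k. Then xy^t z has p + (p!/k)·k = p + p! copies of a. Now the a-count is p+p! and (b-count)+2 = (p+p!-2)+2 = p+p!, so i ≠ j+2 fails. So xy^t z = a^{p+p!} b^{p+p!-2} ∉ L.
This contradicts the pumping lemma, so L is not regular.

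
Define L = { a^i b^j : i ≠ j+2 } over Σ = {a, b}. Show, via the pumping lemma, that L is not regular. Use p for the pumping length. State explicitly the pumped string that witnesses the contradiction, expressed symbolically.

a^{p+p!} b^{p+p!-2}

Assume L is regular; let p be its pumping constant.
Choose w = a^p b^{p+p!-2}. Since p ≠ (p+p!-2)+2 = p+p!, w ∈ L; and |w| ≥ p.
The pumping lemma gives a decomposition w = xyz where |xy| ≤ p and y is nonempty.
Because |xy| ≤ p and w begins with p copies of a, we have y = a^k with 1 ≤ k ≤ p.
Since 1 ≤ k ≤ p, k divides p!; set t = 1 + p!/k. Then xy^t z has p + (p!/k)·k = p + p! copies of a. Now the a-count is p+p! and (b-count)+2 = (p+p!-2)+2 = p+p!, so i ≠ j+2 fails. So xy^t z = a^{p+p!} b^{p+p!-2} ∉ L.
This contradicts the pumping lemma, so L is not regular.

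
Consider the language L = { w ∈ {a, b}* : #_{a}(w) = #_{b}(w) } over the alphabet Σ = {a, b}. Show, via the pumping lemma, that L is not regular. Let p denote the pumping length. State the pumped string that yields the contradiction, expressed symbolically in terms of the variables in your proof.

a^{p+k} b^p

Suppose for contradiction that L is regular, and let p be the pumping length.
Choose w = a^p b^p ∈ L with |w| = 2p ≥ p.
The pumping lemma gives a decomposition w = xyz where |xy| ≤ p and |y| ≥ 1.
Because |xy| ≤ p and w begins with p copies of a, we have y = a^k with 1 ≤ k ≤ p.
Pump with i = 2: xy^2z = a^{p+k} b^p has p+k occurrences of a but only p of b. Since k ≥ 1 the counts differ, so xy^2z ∉ L.
Contradiction. Therefore L is not regular.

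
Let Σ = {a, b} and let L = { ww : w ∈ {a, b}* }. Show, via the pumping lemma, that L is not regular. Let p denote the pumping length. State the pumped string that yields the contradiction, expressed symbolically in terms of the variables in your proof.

a^{p+k} b^p a^p b^p

Suppose for contradiction that L is regular, and let p be the pumping length.
Take w = a^p b^p a^p b^p = uu where u = a^pb^p; then w ∈ L and |w| = 4p ≥ p.
Write w = xyz as guaranteed by the lemma, with |xy| ≤ p and |y| > 0.
Since the first p symbols of w are all a's and |xy| ≤ p, y lies entirely in the leading a-block: y = a^k for some k with 1 ≤ k ≤ p.
Pump with i = 2: xy^2z = a^{p+k} b^p a^p b^p, of length 4p+k. Suppose this equals vv. The string starts with a and ends with b, so v does too; thus the boundary between the two copies of v is a b→a transition. There is exactly one such transition, at position 2p+k, so |v| = 2p+k and |vv| = 4p+2k ≠ 4p+k since k ≥ 1. So xy^2z ∉ L.
This is a contradiction; hence L is not regular.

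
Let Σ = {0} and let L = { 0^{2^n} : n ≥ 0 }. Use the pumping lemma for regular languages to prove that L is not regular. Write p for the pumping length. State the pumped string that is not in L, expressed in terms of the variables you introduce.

Assume L is regular. Let p be the pumping length given by the pumping lemma.
Take w = 0^{2^p} ∈ L with |w| = 2^p ≥ p.
Write w = xyz as guaranteed by the lemma, with |xy| ≤ p and |y| > 0.
Then y = 0^k for some k with 1 ≤ k ≤ p.
Pump with i = 2: xy^2z = 0^{2^p+k}. Since 1 ≤ k ≤ p < 2^p, we have 2^p < 2^p+k < 2^{p+1}, so 2^p+k is not a power of 2. So xy^2z ∉ L.
This contradicts the pumping lemma, so L is not regular.

0^{2^p+k}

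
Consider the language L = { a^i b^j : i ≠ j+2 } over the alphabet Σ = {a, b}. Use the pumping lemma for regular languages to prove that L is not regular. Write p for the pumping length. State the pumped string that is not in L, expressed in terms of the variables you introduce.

Assume L is regular. Let p be the pumping length given by the pumping lemma.
Choose w = a^p b^{p+p!-2}. Since p ≠ (p+p!-2)+2 = p+p!, w ∈ L; and |w| ≥ p.
The pumping lemma gives a decomposition w = xyz where |xy| ≤ p and |y| > 0.
Because |xy| ≤ p and w begins with p copies of a, we have y = a^k with 1 ≤ k ≤ p.
Since 1 ≤ k ≤ p, k divides p!; set t = 1 + p!/k. Then xy^t z has p + (p!/k)·k = p + p! copies of a. Now the a-count is p+p! and (b-count)+2 = (p+p!-2)+2 = p+p!, so i ≠ j+2 fails. So xy^t z = a^{p+p!} b^{p+p!-2} ∉ L.
Contradiction. Therefore L is not regular.

a^{p+p!} b^{p+p!-2}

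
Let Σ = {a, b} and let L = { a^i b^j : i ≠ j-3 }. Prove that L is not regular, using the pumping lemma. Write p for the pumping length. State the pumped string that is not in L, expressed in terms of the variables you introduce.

a^{p+p!} b^{p+p!+3}

Assume L is regular; let p be its pumping constant.
Choose w = a^p b^{p+p!+3}. Since p ≠ (p+p!+3)-3 = p+p!, w ∈ L; and |w| ≥ p.
Write w = xyz as guaranteed by the lemma, with |xy| ≤ p and y is nonempty.
Because |xy| ≤ p and w begins with p copies of a, we have y = a^k with 1 ≤ k ≤ p.
Since 1 ≤ k ≤ p, k divides p!; set t = 1 + p!/k. Then xy^t z has p + (p!/k)·k = p + p! copies of a. Now the a-count is p+p! and (b-count)-3 = (p+p!+3)-3 = p+p!, so i ≠ j-3 fails. So xy^t z = a^{p+p!} b^{p+p!+3} ∉ L.
This is a contradiction; hence L is not regular.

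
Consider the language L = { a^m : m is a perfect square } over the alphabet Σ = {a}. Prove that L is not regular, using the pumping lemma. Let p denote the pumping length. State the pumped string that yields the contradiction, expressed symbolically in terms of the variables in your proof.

a^{p²+k}

Assume L is regular; let p be its pumping constant.
Take w = a^{p²} ∈ L with |w| = p² ≥ p.
Write w = xyz as guaranteed by the lemma, with |xy| ≤ p and |y| ≥ 1.
Then y = a^k for some k with 1 ≤ k ≤ p.
Pump with i = 2: xy^2z = a^{p²+k}. Since 1 ≤ k ≤ p, p² < p²+k ≤ p²+p < (p+1)², so p²+k lies strictly between consecutive squares and is not a perfect square. So xy^2z ∉ L.
This contradicts the pumping lemma, so L is not regular.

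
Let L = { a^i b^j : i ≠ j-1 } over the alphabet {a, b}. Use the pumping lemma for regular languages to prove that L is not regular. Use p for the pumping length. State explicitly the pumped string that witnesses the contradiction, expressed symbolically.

a^{p+p!} b^{p+p!+1}

Suppose for contradiction that L is regular, and let p be the pumping length.
Choose w = a^p b^{p+p!+1}. Since p ≠ (p+p!+1)-1 = p+p!, w ∈ L; and |w| ≥ p.
Write w = xyz as guaranteed by the lemma, with |xy| ≤ p and |y| ≥ 1.
Since the first p symbols of w are all a's and |xy| ≤ p, y lies entirely in the leading a-block: y = a^k for some k with 1 ≤ k ≤ p.
Since 1 ≤ k ≤ p, k divides p!; set t = 1 + p!/k. Then xy^t z has p + (p!/k)·k = p + p! copies of a. Now the a-count is p+p! and (b-count)-1 = (p+p!+1)-1 = p+p!, so i ≠ j-1 fails. So xy^t z = a^{p+p!} b^{p+p!+1} ∉ L.
This contradicts the pumping lemma, so L is not regular.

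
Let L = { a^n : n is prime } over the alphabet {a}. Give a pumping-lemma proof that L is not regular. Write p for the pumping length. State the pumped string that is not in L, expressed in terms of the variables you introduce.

Toward a contradiction, assume L is regular with pumping length p.
Let q be a prime with q ≥ p+2 (infinitely many primes exist), and take w = a^q ∈ L with |w| = q ≥ p.
Write w = xyz as guaranteed by the lemma, with |xy| ≤ p and |y| ≥ 1.
Then y = a^k for some k with 1 ≤ k ≤ p.
Since 1 ≤ k ≤ p, |xz| = q-k. Pump with i = q+1: |xy^{q+1}z| = (q-k)+(q+1)k = q+qk = q(1+k), which is composite (both factors ≥ 2). So xy^{q+1}z = a^{q(1+k)} ∉ L.
This is a contradiction; hence L is not regular.

a^{q(1+k)}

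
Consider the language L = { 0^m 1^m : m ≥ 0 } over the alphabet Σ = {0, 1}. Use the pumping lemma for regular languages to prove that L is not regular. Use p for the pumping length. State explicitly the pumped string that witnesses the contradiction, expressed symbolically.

Assume L is regular; let p be its pumping constant.
Choose w = 0^p 1^p, which is in L with |w| = 2p ≥ p.
The pumping lemma gives a decomposition w = xyz where |xy| ≤ p and y is nonempty.
The first p characters of w are 0's, so xy (and hence y) consists only of 0's. Write y = 0^k, 1 ≤ k ≤ p.
Pump with i = 2: xy^2z = 0^{p+k} 1^p. For this to lie in L we would need p = p+k, which forces k = 0. But k ≥ 1, so xy^2z ∉ L.
This is a contradiction; hence L is not regular.

0^{p+k} 1^p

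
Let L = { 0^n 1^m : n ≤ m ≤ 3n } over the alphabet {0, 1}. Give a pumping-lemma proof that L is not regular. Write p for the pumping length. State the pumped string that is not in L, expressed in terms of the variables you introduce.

0^{p+k} 1^p

Suppose for contradiction that L is regular, and let p be the pumping length.
Take w = 0^p 1^p ∈ L (since p ≤ p ≤ 3p), with |w| = 2p ≥ p.
Write w = xyz as guaranteed by the lemma, with |xy| ≤ p and |y| > 0.
Because |xy| ≤ p and w begins with p copies of 0, we have y = 0^k with 1 ≤ k ≤ p.
Pump with i = 2: xy^2z = 0^{p+k} 1^p. Now n = p+k > p = m, so the condition n ≤ m fails. Thus xy^2z ∉ L.
Contradiction. Therefore L is not regular.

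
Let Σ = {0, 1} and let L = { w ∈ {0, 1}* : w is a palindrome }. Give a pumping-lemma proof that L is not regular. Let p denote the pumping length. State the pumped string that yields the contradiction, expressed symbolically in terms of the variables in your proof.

0^{p+k} 1 0^p

Toward a contradiction, assume L is regular with pumping length p.
Take w = 0^p 1 0^p, a palindrome of length 2p+1 ≥ p.
By the pumping lemma, w = xyz with |xy| ≤ p and |y| > 0.
Since the first p symbols of w are all 0's and |xy| ≤ p, y lies entirely in the leading 0-block: y = 0^k for some k with 1 ≤ k ≤ p.
Pump with i = 2: xy^2z = 0^{p+k} 1 0^p. Its reverse is 0^p 1 0^{p+k}, which differs from xy^2z since k ≥ 1. So xy^2z is not a palindrome and xy^2z ∉ L.
Contradiction. Therefore L is not regular.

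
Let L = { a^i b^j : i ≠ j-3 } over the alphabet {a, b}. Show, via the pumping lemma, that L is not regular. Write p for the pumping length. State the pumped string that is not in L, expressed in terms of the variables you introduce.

Assume L is regular; let p be its pumping constant.
Choose w = a^p b^{p+p!+3}. Since p ≠ (p+p!+3)-3 = p+p!, w ∈ L; and |w| ≥ p.
The pumping lemma gives a decomposition w = xyz where |xy| ≤ p and |y| ≥ 1.
The first p characters of w are a's, so xy (and hence y) consists only of a's. Write y = a^k, 1 ≤ k ≤ p.
Since 1 ≤ k ≤ p, k divides p!; set t = 1 + p!/k. Then xy^t z has p + (p!/k)·k = p + p! copies of a. Now the a-count is p+p! and (b-count)-3 = (p+p!+3)-3 = p+p!, so i ≠ j-3 fails. So xy^t z = a^{p+p!} b^{p+p!+3} ∉ L.
Contradiction. Therefore L is not regular.

a^{p+p!} b^{p+p!+3}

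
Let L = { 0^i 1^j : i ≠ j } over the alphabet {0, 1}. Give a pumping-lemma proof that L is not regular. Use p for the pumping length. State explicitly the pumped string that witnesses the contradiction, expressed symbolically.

Toward a contradiction, assume L is regular with pumping length p.
Choose w = 0^p 1^{p+p!}. Since p ≠ p+p!, w ∈ L; and |w| ≥ p.
The pumping lemma gives a decomposition w = xyz where |xy| ≤ p and y is nonempty.
Since the first p symbols of w are all 0's and |xy| ≤ p, y lies entirely in the leading 0-block: y = 0^k for some k with 1 ≤ k ≤ p.
Since 1 ≤ k ≤ p, k divides p!; set t = 1 + p!/k. Then xy^t z has p + (p!/k)·k = p + p! copies of 0. Now the 0-count equals the 1-count, so i ≠ j fails. So xy^t z = 0^{p+p!} 1^{p+p!} ∉ L.
This is a contradiction; hence L is not regular.

0^{p+p!} 1^{p+p!}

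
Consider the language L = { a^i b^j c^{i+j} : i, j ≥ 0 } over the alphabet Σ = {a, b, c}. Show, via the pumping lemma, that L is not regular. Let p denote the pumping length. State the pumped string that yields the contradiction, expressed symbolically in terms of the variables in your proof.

a^{p+k} b^p c^{2p}

Assume L is regular; let p be its pumping constant.
Take w = a^p b^p c^{2p} ∈ L (with i=j=p, i+j=2p), |w| = 4p ≥ p.
By the pumping lemma, w = xyz with |xy| ≤ p and |y| ≥ 1.
The first p characters of w are a's, so xy (and hence y) consists only of a's. Write y = a^k, 1 ≤ k ≤ p.
Consider xy^2z = a^{p+k} b^p c^{2p}. Now the a- and b-counts sum to 2p+k, but the c-count is 2p ≠ 2p+k. So xy^2z ∉ L.
Contradiction. Therefore L is not regular.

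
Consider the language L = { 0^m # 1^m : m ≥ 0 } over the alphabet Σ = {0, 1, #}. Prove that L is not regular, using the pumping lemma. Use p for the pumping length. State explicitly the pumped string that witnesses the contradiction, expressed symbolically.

0^{p+k} # 1^p

Suppose for contradiction that L is regular, and let p be the pumping length.
Take w = 0^p # 1^p ∈ L with |w| = 2p+1 ≥ p.
Write w = xyz as guaranteed by the lemma, with |xy| ≤ p and y is nonempty.
Since the first p symbols of w are all 0's and |xy| ≤ p, y lies entirely in the leading 0-block: y = 0^k for some k with 1 ≤ k ≤ p.
Pump with i = 2: xy^2z = 0^{p+k} # 1^p, which would require p+k = p. But k ≥ 1, so xy^2z ∉ L.
Contradiction. Therefore L is not regular.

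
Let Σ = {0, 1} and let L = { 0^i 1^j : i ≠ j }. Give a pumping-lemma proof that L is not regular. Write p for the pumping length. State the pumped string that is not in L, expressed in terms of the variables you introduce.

0^{p+p!} 1^{p+p!}

Assume L is regular. Let p be the pumping length given by the pumping lemma.
Choose w = 0^p 1^{p+p!}. Since p ≠ p+p!, w ∈ L; and |w| ≥ p.
Write w = xyz as guaranteed by the lemma, with |xy| ≤ p and |y| ≥ 1.
The first p characters of w are 0's, so xy (and hence y) consists only of 0's. Write y = 0^k, 1 ≤ k ≤ p.
Since 1 ≤ k ≤ p, k divides p!; set t = 1 + p!/k. Then xy^t z has p + (p!/k)·k = p + p! copies of 0. Now the 0-count equals the 1-count, so i ≠ j fails. So xy^t z = 0^{p+p!} 1^{p+p!} ∉ L.
Contradiction. Therefore L is not regular.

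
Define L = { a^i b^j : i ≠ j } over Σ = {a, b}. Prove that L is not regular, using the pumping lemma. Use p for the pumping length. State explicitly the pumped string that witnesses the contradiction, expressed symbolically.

Assume L is regular. Let p be the pumping length given by the pumping lemma.
Choose w = a^p b^{p+p!}. Since p ≠ p+p!, w ∈ L; and |w| ≥ p.
By the pumping lemma, w = xyz with |xy| ≤ p and y is nonempty.
Because |xy| ≤ p and w begins with p copies of a, we have y = a^k with 1 ≤ k ≤ p.
Since 1 ≤ k ≤ p, k divides p!; set t = 1 + p!/k. Then xy^t z has p + (p!/k)·k = p + p! copies of a. Now the a-count equals the b-count, so i ≠ j fails. So xy^t z = a^{p+p!} b^{p+p!} ∉ L.
This is a contradiction; hence L is not regular.

a^{p+p!} b^{p+p!}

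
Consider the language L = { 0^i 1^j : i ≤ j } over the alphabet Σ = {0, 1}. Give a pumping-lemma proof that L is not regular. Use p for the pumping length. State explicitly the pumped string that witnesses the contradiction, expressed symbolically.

Suppose for contradiction that L is regular, and let p be the pumping length.
Choose w = 0^p 1^p ∈ L, with |w| = 2p ≥ p.
By the pumping lemma, w = xyz with |xy| ≤ p and |y| ≥ 1.
Since the first p symbols of w are all 0's and |xy| ≤ p, y lies entirely in the leading 0-block: y = 0^k for some k with 1 ≤ k ≤ p.
Consider xy^2z = 0^{p+k} 1^p. Since k ≥ 1, the 0-count p+k exceeds the 1-count p, so i ≤ j fails; thus xy^2z ∉ L.
Contradiction. Therefore L is not regular.

0^{p+k} 1^p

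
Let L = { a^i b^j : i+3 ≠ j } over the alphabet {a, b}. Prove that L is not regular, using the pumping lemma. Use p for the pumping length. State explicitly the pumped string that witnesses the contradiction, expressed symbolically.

Assume L is regular. Let p be the pumping length given by the pumping lemma.
Choose w = a^p b^{p+p!+3}. Since p ≠ (p+p!+3)-3 = p+p!, w ∈ L; and |w| ≥ p.
The pumping lemma gives a decomposition w = xyz where |xy| ≤ p and y is nonempty.
Since the first p symbols of w are all a's and |xy| ≤ p, y lies entirely in the leading a-block: y = a^k for some k with 1 ≤ k ≤ p.
Since 1 ≤ k ≤ p, k divides p!; set t = 1 + p!/k. Then xy^t z has p + (p!/k)·k = p + p! copies of a. Now the a-count is p+p! and (b-count)-3 = (p+p!+3)-3 = p+p!, so i+3 ≠ j fails. So xy^t z = a^{p+p!} b^{p+p!+3} ∉ L.
This is a contradiction; hence L is not regular.

a^{p+p!} b^{p+p!+3}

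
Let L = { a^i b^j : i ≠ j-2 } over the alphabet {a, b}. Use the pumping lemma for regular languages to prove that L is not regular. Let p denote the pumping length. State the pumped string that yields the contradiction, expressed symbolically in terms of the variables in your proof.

Suppose for contradiction that L is regular, and let p be the pumping length.
Choose w = a^p b^{p+p!+2}. Since p ≠ (p+p!+2)-2 = p+p!, w ∈ L; and |w| ≥ p.
By the pumping lemma, w = xyz with |xy| ≤ p and |y| > 0.
Since the first p symbols of w are all a's and |xy| ≤ p, y lies entirely in the leading a-block: y = a^k for some k with 1 ≤ k ≤ p.
Since 1 ≤ k ≤ p, k divides p!; set t = 1 + p!/k. Then xy^t z has p + (p!/k)·k = p + p! copies of a. Now the a-count is p+p! and (b-count)-2 = (p+p!+2)-2 = p+p!, so i ≠ j-2 fails. So xy^t z = a^{p+p!} b^{p+p!+2} ∉ L.
Contradiction. Therefore L is not regular.

a^{p+p!} b^{p+p!+2}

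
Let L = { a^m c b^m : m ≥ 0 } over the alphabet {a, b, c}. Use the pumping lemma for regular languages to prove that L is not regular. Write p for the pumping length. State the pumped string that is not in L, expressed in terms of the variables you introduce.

Assume L is regular. Let p be the pumping length given by the pumping lemma.
Take w = a^p c b^p ∈ L with |w| = 2p+1 ≥ p.
Write w = xyz as guaranteed by the lemma, with |xy| ≤ p and |y| > 0.
The first p characters of w are a's, so xy (and hence y) consists only of a's. Write y = a^k, 1 ≤ k ≤ p.
Pump with i = 2: xy^2z = a^{p+k} c b^p, which would require p+k = p. But k ≥ 1, so xy^2z ∉ L.
This contradicts the pumping lemma, so L is not regular.

a^{p+k} c b^p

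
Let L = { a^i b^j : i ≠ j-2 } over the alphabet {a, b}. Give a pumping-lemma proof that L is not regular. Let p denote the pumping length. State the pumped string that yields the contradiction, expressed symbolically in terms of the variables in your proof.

Toward a contradiction, assume L is regular with pumping length p.
Choose w = a^p b^{p+p!+2}. Since p ≠ (p+p!+2)-2 = p+p!, w ∈ L; and |w| ≥ p.
The pumping lemma gives a decomposition w = xyz where |xy| ≤ p and |y| > 0.
The first p characters of w are a's, so xy (and hence y) consists only of a's. Write y = a^k, 1 ≤ k ≤ p.
Since 1 ≤ k ≤ p, k divides p!; set t = 1 + p!/k. Then xy^t z has p + (p!/k)·k = p + p! copies of a. Now the a-count is p+p! and (b-count)-2 = (p+p!+2)-2 = p+p!, so i ≠ j-2 fails. So xy^t z = a^{p+p!} b^{p+p!+2} ∉ L.
This contradicts the pumping lemma, so L is not regular.

a^{p+p!} b^{p+p!+2}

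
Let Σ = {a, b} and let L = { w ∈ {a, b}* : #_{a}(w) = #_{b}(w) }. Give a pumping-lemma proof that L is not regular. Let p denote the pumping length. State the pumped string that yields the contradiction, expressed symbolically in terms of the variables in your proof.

Suppose for contradiction that L is regular, and let p be the pumping length.
Choose w = a^p b^p ∈ L with |w| = 2p ≥ p.
Write w = xyz as guaranteed by the lemma, with |xy| ≤ p and |y| ≥ 1.
Since the first p symbols of w are all a's and |xy| ≤ p, y lies entirely in the leading a-block: y = a^k for some k with 1 ≤ k ≤ p.
Pump with i = 2: xy^2z = a^{p+k} b^p has p+k occurrences of a but only p of b. Since k ≥ 1 the counts differ, so xy^2z ∉ L.
This is a contradiction; hence L is not regular.

a^{p+k} b^p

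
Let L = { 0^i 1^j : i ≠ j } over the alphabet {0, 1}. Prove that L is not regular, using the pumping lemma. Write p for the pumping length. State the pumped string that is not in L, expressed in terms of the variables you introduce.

0^{p+p!} 1^{p+p!}

Assume L is regular; let p be its pumping constant.
Choose w = 0^p 1^{p+p!}. Since p ≠ p+p!, w ∈ L; and |w| ≥ p.
Write w = xyz as guaranteed by the lemma, with |xy| ≤ p and |y| ≥ 1.
Because |xy| ≤ p and w begins with p copies of 0, we have y = 0^k with 1 ≤ k ≤ p.
Since 1 ≤ k ≤ p, k divides p!; set t = 1 + p!/k. Then xy^t z has p + (p!/k)·k = p + p! copies of 0. Now the 0-count equals the 1-count, so i ≠ j fails. So xy^t z = 0^{p+p!} 1^{p+p!} ∉ L.
This is a contradiction; hence L is not regular.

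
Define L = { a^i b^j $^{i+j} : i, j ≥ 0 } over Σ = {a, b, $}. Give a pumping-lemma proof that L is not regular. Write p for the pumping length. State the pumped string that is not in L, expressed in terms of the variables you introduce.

Suppose for contradiction that L is regular, and let p be the pumping length.
Take w = a^p b^p $^{2p} ∈ L (with i=j=p, i+j=2p), |w| = 4p ≥ p.
The pumping lemma gives a decomposition w = xyz where |xy| ≤ p and |y| > 0.
Because |xy| ≤ p and w begins with p copies of a, we have y = a^k with 1 ≤ k ≤ p.
Consider xy^2z = a^{p+k} b^p $^{2p}. Now the a- and b-counts sum to 2p+k, but the $-count is 2p ≠ 2p+k. So xy^2z ∉ L.
This is a contradiction; hence L is not regular.

a^{p+k} b^p $^{2p}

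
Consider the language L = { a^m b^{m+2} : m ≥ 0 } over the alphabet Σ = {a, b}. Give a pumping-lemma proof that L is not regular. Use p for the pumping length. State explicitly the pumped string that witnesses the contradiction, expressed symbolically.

a^{p+k} b^{p+2}

Assume L is regular; let p be its pumping constant.
Take w = a^p b^{p+2}. Then w ∈ L and |w| = 2p+2 ≥ p.
The pumping lemma gives a decomposition w = xyz where |xy| ≤ p and |y| ≥ 1.
Because |xy| ≤ p and w begins with p copies of a, we have y = a^k with 1 ≤ k ≤ p.
Pump with i = 2: xy^2z = a^{p+k} b^{p+2}. For this to lie in L we would need p+2 = (p+k)+2, which forces k = 0. But k ≥ 1, so xy^2z ∉ L.
Contradiction. Therefore L is not regular.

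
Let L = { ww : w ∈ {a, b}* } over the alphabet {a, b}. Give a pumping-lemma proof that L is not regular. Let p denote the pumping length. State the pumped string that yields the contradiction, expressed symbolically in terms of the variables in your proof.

a^{p+k} b^p a^p b^p

Suppose for contradiction that L is regular, and let p be the pumping length.
Take w = a^p b^p a^p b^p = uu where u = a^pb^p; then w ∈ L and |w| = 4p ≥ p.
Write w = xyz as guaranteed by the lemma, with |xy| ≤ p and y is nonempty.
Since the first p symbols of w are all a's and |xy| ≤ p, y lies entirely in the leading a-block: y = a^k for some k with 1 ≤ k ≤ p.
Pump with i = 2: xy^2z = a^{p+k} b^p a^p b^p, of length 4p+k. Suppose this equals vv. The string starts with a and ends with b, so v does too; thus the boundary between the two copies of v is a b→a transition. There is exactly one such transition, at position 2p+k, so |v| = 2p+k and |vv| = 4p+2k ≠ 4p+k since k ≥ 1. So xy^2z ∉ L.
Contradiction. Therefore L is not regular.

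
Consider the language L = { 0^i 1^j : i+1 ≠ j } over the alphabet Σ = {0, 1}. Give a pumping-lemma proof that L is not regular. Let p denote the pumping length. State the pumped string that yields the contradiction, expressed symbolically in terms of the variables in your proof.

0^{p+p!} 1^{p+p!+1}

Toward a contradiction, assume L is regular with pumping length p.
Choose w = 0^p 1^{p+p!+1}. Since p ≠ (p+p!+1)-1 = p+p!, w ∈ L; and |w| ≥ p.
The pumping lemma gives a decomposition w = xyz where |xy| ≤ p and |y| ≥ 1.
Since the first p symbols of w are all 0's and |xy| ≤ p, y lies entirely in the leading 0-block: y = 0^k for some k with 1 ≤ k ≤ p.
Since 1 ≤ k ≤ p, k divides p!; set t = 1 + p!/k. Then xy^t z has p + (p!/k)·k = p + p! copies of 0. Now the 0-count is p+p! and (1-count)-1 = (p+p!+1)-1 = p+p!, so i+1 ≠ j fails. So xy^t z = 0^{p+p!} 1^{p+p!+1} ∉ L.
Contradiction. Therefore L is not regular.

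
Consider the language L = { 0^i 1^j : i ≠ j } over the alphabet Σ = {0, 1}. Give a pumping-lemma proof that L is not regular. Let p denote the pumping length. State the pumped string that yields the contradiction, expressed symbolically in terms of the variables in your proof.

Assume L is regular; let p be its pumping constant.
Choose w = 0^p 1^{p+p!}. Since p ≠ p+p!, w ∈ L; and |w| ≥ p.
The pumping lemma gives a decomposition w = xyz where |xy| ≤ p and y is nonempty.
The first p characters of w are 0's, so xy (and hence y) consists only of 0's. Write y = 0^k, 1 ≤ k ≤ p.
Since 1 ≤ k ≤ p, k divides p!; set t = 1 + p!/k. Then xy^t z has p + (p!/k)·k = p + p! copies of 0. Now the 0-count equals the 1-count, so i ≠ j fails. So xy^t z = 0^{p+p!} 1^{p+p!} ∉ L.
This is a contradiction; hence L is not regular.

0^{p+p!} 1^{p+p!}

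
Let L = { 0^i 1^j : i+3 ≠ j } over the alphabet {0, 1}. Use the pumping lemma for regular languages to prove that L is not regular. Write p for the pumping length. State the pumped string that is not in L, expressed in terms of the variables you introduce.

0^{p+p!} 1^{p+p!+3}

Assume L is regular. Let p be the pumping length given by the pumping lemma.
Choose w = 0^p 1^{p+p!+3}. Since p ≠ (p+p!+3)-3 = p+p!, w ∈ L; and |w| ≥ p.
By the pumping lemma, w = xyz with |xy| ≤ p and |y| > 0.
Since the first p symbols of w are all 0's and |xy| ≤ p, y lies entirely in the leading 0-block: y = 0^k for some k with 1 ≤ k ≤ p.
Since 1 ≤ k ≤ p, k divides p!; set t = 1 + p!/k. Then xy^t z has p + (p!/k)·k = p + p! copies of 0. Now the 0-count is p+p! and (1-count)-3 = (p+p!+3)-3 = p+p!, so i+3 ≠ j fails. So xy^t z = 0^{p+p!} 1^{p+p!+3} ∉ L.
This contradicts the pumping lemma, so L is not regular.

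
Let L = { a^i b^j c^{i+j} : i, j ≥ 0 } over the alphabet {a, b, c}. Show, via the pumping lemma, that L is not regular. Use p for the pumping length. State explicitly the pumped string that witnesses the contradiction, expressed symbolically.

a^{p+k} b^p c^{2p}

Toward a contradiction, assume L is regular with pumping length p.
Take w = a^p b^p c^{2p} ∈ L (with i=j=p, i+j=2p), |w| = 4p ≥ p.
Write w = xyz as guaranteed by the lemma, with |xy| ≤ p and y is nonempty.
Because |xy| ≤ p and w begins with p copies of a, we have y = a^k with 1 ≤ k ≤ p.
Consider xy^2z = a^{p+k} b^p c^{2p}. Now the a- and b-counts sum to 2p+k, but the c-count is 2p ≠ 2p+k. So xy^2z ∉ L.
Contradiction. Therefore L is not regular.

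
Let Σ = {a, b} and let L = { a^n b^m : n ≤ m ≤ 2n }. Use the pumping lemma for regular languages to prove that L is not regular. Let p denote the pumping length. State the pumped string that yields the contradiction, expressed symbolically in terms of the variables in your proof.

a^{p+k} b^p

Suppose for contradiction that L is regular, and let p be the pumping length.
Take w = a^p b^p ∈ L (since p ≤ p ≤ 2p), with |w| = 2p ≥ p.
The pumping lemma gives a decomposition w = xyz where |xy| ≤ p and |y| > 0.
Since the first p symbols of w are all a's and |xy| ≤ p, y lies entirely in the leading a-block: y = a^k for some k with 1 ≤ k ≤ p.
Pump with i = 2: xy^2z = a^{p+k} b^p. Now n = p+k > p = m, so the condition n ≤ m fails. Thus xy^2z ∉ L.
This is a contradiction; hence L is not regular.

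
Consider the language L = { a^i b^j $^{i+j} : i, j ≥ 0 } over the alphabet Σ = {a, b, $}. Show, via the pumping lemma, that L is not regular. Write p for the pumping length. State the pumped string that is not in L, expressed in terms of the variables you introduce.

Suppose for contradiction that L is regular, and let p be the pumping length.
Take w = a^p b^p $^{2p} ∈ L (with i=j=p, i+j=2p), |w| = 4p ≥ p.
By the pumping lemma, w = xyz with |xy| ≤ p and y is nonempty.
Because |xy| ≤ p and w begins with p copies of a, we have y = a^k with 1 ≤ k ≤ p.
Consider xy^2z = a^{p+k} b^p $^{2p}. Now the a- and b-counts sum to 2p+k, but the $-count is 2p ≠ 2p+k. So xy^2z ∉ L.
This is a contradiction; hence L is not regular.

a^{p+k} b^p $^{2p}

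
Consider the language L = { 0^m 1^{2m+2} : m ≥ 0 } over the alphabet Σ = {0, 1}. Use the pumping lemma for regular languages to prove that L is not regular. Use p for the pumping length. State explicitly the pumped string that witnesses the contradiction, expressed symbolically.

Toward a contradiction, assume L is regular with pumping length p.
Let w = 0^p 1^{2p+2} ∈ L; note |w| = 3p+2 ≥ p.
By the pumping lemma, w = xyz with |xy| ≤ p and |y| > 0.
The first p characters of w are 0's, so xy (and hence y) consists only of 0's. Write y = 0^k, 1 ≤ k ≤ p.
Pump with i = 2: xy^2z = 0^{p+k} 1^{2p+2}. For this to lie in L we would need 2p+2 = 2(p+k)+2, which forces k = 0. But k ≥ 1, so xy^2z ∉ L.
This contradicts the pumping lemma, so L is not regular.

0^{p+k} 1^{2p+2}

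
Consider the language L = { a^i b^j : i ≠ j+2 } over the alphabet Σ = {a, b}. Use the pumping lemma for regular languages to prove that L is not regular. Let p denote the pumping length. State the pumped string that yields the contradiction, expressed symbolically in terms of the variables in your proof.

Assume L is regular; let p be its pumping constant.
Choose w = a^p b^{p+p!-2}. Since p ≠ (p+p!-2)+2 = p+p!, w ∈ L; and |w| ≥ p.
Write w = xyz as guaranteed by the lemma, with |xy| ≤ p and y is nonempty.
The first p characters of w are a's, so xy (and hence y) consists only of a's. Write y = a^k, 1 ≤ k ≤ p.
Since 1 ≤ k ≤ p, k divides p!; set t = 1 + p!/k. Then xy^t z has p + (p!/k)·k = p + p! copies of a. Now the a-count is p+p! and (b-count)+2 = (p+p!-2)+2 = p+p!, so i ≠ j+2 fails. So xy^t z = a^{p+p!} b^{p+p!-2} ∉ L.
This contradicts the pumping lemma, so L is not regular.

a^{p+p!} b^{p+p!-2}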